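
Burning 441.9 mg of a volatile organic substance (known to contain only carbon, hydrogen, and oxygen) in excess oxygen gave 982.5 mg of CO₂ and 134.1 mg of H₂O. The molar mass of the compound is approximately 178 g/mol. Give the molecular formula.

C9H6O4

mol C = 0.9825 g CO₂ ÷ 44.009 g/mol = 0.022325 mol
mol H = 2 × 0.1341 g H₂O ÷ 18.015 g/mol = 0.014888 mol
mass O = 0.4419 − (0.26815 + 0.015007) = 0.15875 g → mol O = 0.15875 ÷ 15.999 = 0.0099224 mol
Divide by the smallest (0.0099224 mol): C 2.250, H 1.500, O 1.000
Multiplying each by 4 gives whole numbers: C 9.00, H 6.00, O 4.00
Empirical formula: C9H6O4
Empirical-formula mass = 178.14 g/mol; 178 ÷ 178.14 ≈ 1, so the molecular formula is C9H6O4.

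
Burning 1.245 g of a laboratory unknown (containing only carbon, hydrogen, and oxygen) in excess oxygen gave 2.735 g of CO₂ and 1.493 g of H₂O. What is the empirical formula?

mol C = 2.735 g CO₂ ÷ 44.009 g/mol = 0.062146 mol
mol H = 2 × 1.493 g H₂O ÷ 18.015 g/mol = 0.16575 mol
mass O = 1.245 − (0.74644 + 0.16708) = 0.33148 g → mol O = 0.33148 ÷ 15.999 = 0.020719 mol
Divide by the smallest (0.020719 mol): C 2.999, H 8.000, O 1.000

C3H8O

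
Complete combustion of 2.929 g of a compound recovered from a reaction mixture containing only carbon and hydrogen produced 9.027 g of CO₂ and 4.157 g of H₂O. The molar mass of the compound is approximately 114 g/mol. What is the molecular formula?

C8H18

mol C = 9.027 g CO₂ ÷ 44.009 g/mol = 0.20512 mol
mol H = 2 × 4.157 g H₂O ÷ 18.015 g/mol = 0.46150 mol
Divide by the smallest (0.20512 mol): C 1.000, H 2.250
Multiplying each by 4 gives whole numbers: C 4.00, H 9.00
Empirical formula: C4H9
Empirical-formula mass = 57.12 g/mol; 114 ÷ 57.12 ≈ 2, so the molecular formula is C8H18.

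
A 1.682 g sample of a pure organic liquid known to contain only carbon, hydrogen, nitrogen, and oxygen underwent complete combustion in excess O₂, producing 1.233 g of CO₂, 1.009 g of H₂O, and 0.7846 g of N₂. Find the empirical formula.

CH4N2O

mol C = 1.233 g CO₂ ÷ 44.009 g/mol = 0.028017 mol
mol H = 2 × 1.009 g H₂O ÷ 18.015 g/mol = 0.11202 mol
mol N = 2 × 0.7846 g N₂ ÷ 28.014 g/mol = 0.056015 mol
mass O = 1.682 − (0.33651 + 0.11291 + 0.78460) = 0.44797 g → mol O = 0.44797 ÷ 15.999 = 0.028000 mol
Divide by the smallest (0.028000 mol): C 1.001, H 4.001, N 2.001, O 1.000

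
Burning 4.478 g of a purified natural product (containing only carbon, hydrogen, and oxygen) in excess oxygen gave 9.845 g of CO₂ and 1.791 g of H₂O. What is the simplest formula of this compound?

C9H8O4

mol C = 9.845 g CO₂ ÷ 44.009 g/mol = 0.22370 mol
mol H = 2 × 1.791 g H₂O ÷ 18.015 g/mol = 0.19883 mol
mass O = 4.478 − (2.6869 + 0.20042) = 1.5907 g → mol O = 1.5907 ÷ 15.999 = 0.099423 mol
Divide by the smallest (0.099423 mol): C 2.250, H 2.000, O 1.000
Multiplying each by 4 gives whole numbers: C 9.00, H 8.00, O 4.00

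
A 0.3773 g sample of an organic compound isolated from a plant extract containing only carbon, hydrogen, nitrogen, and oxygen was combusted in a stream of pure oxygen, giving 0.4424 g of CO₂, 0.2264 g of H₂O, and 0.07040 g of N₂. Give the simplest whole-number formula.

mol C = 0.4424 g CO₂ ÷ 44.009 g/mol = 0.010052 mol
mol H = 2 × 0.2264 g H₂O ÷ 18.015 g/mol = 0.025135 mol
mol N = 2 × 0.07040 g N₂ ÷ 28.014 g/mol = 0.0050261 mol
mass O = 0.3773 − (0.12074 + 0.025336 + 0.070400) = 0.16082 g → mol O = 0.16082 ÷ 15.999 = 0.010052 mol
Divide by the smallest (0.0050261 mol): C 2.000, H 5.001, N 1.000, O 2.000

C2H5NO2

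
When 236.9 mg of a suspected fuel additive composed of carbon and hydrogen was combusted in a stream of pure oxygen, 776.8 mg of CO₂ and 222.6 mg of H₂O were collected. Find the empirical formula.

mol C = 0.7768 g CO₂ ÷ 44.009 g/mol = 0.017651 mol
mol H = 2 × 0.2226 g H₂O ÷ 18.015 g/mol = 0.024713 mol
Divide by the smallest (0.017651 mol): C 1.000, H 1.400
Multiplying each by 5 gives whole numbers: C 5.00, H 7.00

C5H7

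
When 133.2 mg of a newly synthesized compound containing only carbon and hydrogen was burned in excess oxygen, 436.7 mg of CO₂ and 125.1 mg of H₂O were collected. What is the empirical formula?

mol C = 0.4367 g CO₂ ÷ 44.009 g/mol = 0.0099230 mol
mol H = 2 × 0.1251 g H₂O ÷ 18.015 g/mol = 0.013888 mol
Divide by the smallest (0.0099230 mol): C 1.000, H 1.400
Multiplying each by 5 gives whole numbers: C 5.00, H 7.00

C5H7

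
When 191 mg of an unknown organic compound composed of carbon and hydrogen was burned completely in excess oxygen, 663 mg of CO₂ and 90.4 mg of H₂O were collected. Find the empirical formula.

C3H2

mol C = 0.663 g CO₂ ÷ 44.009 g/mol = 0.01507 mol
mol H = 2 × 0.0904 g H₂O ÷ 18.015 g/mol = 0.01004 mol
Divide by the smallest (0.01004 mol): C 1.501, H 1.000
Multiplying each by 2 gives whole numbers: C 3.00, H 2.00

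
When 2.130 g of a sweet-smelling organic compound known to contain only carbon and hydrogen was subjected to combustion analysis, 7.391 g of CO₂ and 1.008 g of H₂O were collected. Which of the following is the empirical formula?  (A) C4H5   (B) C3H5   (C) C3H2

(C) C3H2

mol C = 7.391 g CO₂ ÷ 44.009 g/mol = 0.16794 mol
mol H = 2 × 1.008 g H₂O ÷ 18.015 g/mol = 0.11191 mol
Divide by the smallest (0.11191 mol): C 1.501, H 1.000
Multiplying each by 2 gives whole numbers: C 3.00, H 2.00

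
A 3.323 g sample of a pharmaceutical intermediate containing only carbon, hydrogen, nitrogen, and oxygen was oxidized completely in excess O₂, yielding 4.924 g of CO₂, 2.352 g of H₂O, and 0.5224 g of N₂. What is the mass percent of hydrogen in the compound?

mol C = 4.924 g CO₂ ÷ 44.009 g/mol = 0.11189 mol
mol H = 2 × 2.352 g H₂O ÷ 18.015 g/mol = 0.26112 mol
mol N = 2 × 0.5224 g N₂ ÷ 28.014 g/mol = 0.037296 mol
mass O = 3.323 − (1.3439 + 0.26320 + 0.52240) = 1.1935 g → mol O = 1.1935 ÷ 15.999 = 0.074600 mol
mass % H = 0.26320 g ÷ 3.323 g × 100%

7.92%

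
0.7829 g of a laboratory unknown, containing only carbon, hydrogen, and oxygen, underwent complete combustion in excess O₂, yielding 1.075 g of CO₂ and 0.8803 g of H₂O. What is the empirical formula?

mol C = 1.075 g CO₂ ÷ 44.009 g/mol = 0.024427 mol
mol H = 2 × 0.8803 g H₂O ÷ 18.015 g/mol = 0.097730 mol
mass O = 0.7829 − (0.29339 + 0.098512) = 0.39100 g → mol O = 0.39100 ÷ 15.999 = 0.024439 mol
Divide by the smallest (0.024427 mol): C 1.000, H 4.001, O 1.000

CH4O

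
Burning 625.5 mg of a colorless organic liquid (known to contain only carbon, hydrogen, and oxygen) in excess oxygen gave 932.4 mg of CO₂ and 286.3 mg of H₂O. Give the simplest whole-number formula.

mol C = 0.9324 g CO₂ ÷ 44.009 g/mol = 0.021187 mol
mol H = 2 × 0.2863 g H₂O ÷ 18.015 g/mol = 0.031785 mol
mass O = 0.6255 − (0.25447 + 0.032039) = 0.33899 g → mol O = 0.33899 ÷ 15.999 = 0.021188 mol
Divide by the smallest (0.021187 mol): C 1.000, H 1.500, O 1.000
Multiplying each by 2 gives whole numbers: C 2.00, H 3.00, O 2.00

C2H3O2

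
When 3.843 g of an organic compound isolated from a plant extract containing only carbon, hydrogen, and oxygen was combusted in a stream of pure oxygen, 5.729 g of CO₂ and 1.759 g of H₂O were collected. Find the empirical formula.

mol C = 5.729 g CO₂ ÷ 44.009 g/mol = 0.13018 mol
mol H = 2 × 1.759 g H₂O ÷ 18.015 g/mol = 0.19528 mol
mass O = 3.843 − (1.5636 + 0.19684) = 2.0826 g → mol O = 2.0826 ÷ 15.999 = 0.13017 mol
Divide by the smallest (0.13017 mol): C 1.000, H 1.500, O 1.000
Multiplying each by 2 gives whole numbers: C 2.00, H 3.00, O 2.00

C2H3O2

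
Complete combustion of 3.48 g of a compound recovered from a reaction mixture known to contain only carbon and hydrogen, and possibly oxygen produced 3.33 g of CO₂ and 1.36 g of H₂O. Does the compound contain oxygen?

yes

mol C = 3.33 g CO₂ ÷ 44.009 g/mol = 0.07567 mol
mol H = 2 × 1.36 g H₂O ÷ 18.015 g/mol = 0.1510 mol
C and H account for only 1.061 g of the 3.48 g sample; the remaining 2.419 g must be oxygen.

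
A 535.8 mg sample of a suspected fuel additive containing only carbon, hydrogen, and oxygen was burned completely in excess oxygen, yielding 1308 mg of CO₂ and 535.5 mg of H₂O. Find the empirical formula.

mol C = 1.308 g CO₂ ÷ 44.009 g/mol = 0.029721 mol
mol H = 2 × 0.5355 g H₂O ÷ 18.015 g/mol = 0.059450 mol
mass O = 0.5358 − (0.35698 + 0.059926) = 0.11889 g → mol O = 0.11889 ÷ 15.999 = 0.0074313 mol
Divide by the smallest (0.0074313 mol): C 3.999, H 8.000, O 1.000

C4H8O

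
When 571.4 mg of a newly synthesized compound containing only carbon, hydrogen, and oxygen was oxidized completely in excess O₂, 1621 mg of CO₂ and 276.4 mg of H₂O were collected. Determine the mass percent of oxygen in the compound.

17.16%

mol C = 1.621 g CO₂ ÷ 44.009 g/mol = 0.036833 mol
mol H = 2 × 0.2764 g H₂O ÷ 18.015 g/mol = 0.030686 mol
mass O = 0.5714 − (0.44241 + 0.030931) = 0.098063 g → mol O = 0.098063 ÷ 15.999 = 0.0061293 mol
mass % O = 0.098063 g ÷ 0.5714 g × 100%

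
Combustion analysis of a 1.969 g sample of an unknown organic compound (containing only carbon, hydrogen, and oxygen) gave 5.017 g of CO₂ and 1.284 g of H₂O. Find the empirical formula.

mol C = 5.017 g CO₂ ÷ 44.009 g/mol = 0.11400 mol
mol H = 2 × 1.284 g H₂O ÷ 18.015 g/mol = 0.14255 mol
mass O = 1.969 − (1.3692 + 0.14369) = 0.45606 g → mol O = 0.45606 ÷ 15.999 = 0.028506 mol
Divide by the smallest (0.028506 mol): C 3.999, H 5.001, O 1.000

C4H5O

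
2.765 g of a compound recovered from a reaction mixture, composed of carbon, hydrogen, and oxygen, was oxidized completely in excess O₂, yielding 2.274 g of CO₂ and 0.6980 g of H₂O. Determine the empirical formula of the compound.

mol C = 2.274 g CO₂ ÷ 44.009 g/mol = 0.051671 mol
mol H = 2 × 0.6980 g H₂O ÷ 18.015 g/mol = 0.077491 mol
mass O = 2.765 − (0.62062 + 0.078111) = 2.0663 g → mol O = 2.0663 ÷ 15.999 = 0.12915 mol
Divide by the smallest (0.051671 mol): C 1.000, H 1.500, O 2.499
Multiplying each by 2 gives whole numbers: C 2.00, H 3.00, O 5.00

C2H3O5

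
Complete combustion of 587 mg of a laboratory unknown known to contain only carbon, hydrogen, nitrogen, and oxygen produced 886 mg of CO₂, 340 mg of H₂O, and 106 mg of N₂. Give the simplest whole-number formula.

C8H15N3O5

mol C = 0.886 g CO₂ ÷ 44.009 g/mol = 0.02013 mol
mol H = 2 × 0.340 g H₂O ÷ 18.015 g/mol = 0.03775 mol
mol N = 2 × 0.106 g N₂ ÷ 28.014 g/mol = 0.007568 mol
mass O = 0.587 − (0.2418 + 0.03805 + 0.1060) = 0.2011 g → mol O = 0.2011 ÷ 15.999 = 0.01257 mol
Divide by the smallest (0.007568 mol): C 2.660, H 4.988, N 1.000, O 1.661
Multiplying each by 3 gives whole numbers: C 7.98, H 14.96, N 3.00, O 4.98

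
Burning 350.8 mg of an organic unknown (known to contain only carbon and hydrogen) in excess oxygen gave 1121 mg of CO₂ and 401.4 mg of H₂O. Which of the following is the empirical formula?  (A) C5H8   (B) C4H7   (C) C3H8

mol C = 1.121 g CO₂ ÷ 44.009 g/mol = 0.025472 mol
mol H = 2 × 0.4014 g H₂O ÷ 18.015 g/mol = 0.044563 mol
Divide by the smallest (0.025472 mol): C 1.000, H 1.749
Multiplying each by 4 gives whole numbers: C 4.00, H 7.00

(B) C4H7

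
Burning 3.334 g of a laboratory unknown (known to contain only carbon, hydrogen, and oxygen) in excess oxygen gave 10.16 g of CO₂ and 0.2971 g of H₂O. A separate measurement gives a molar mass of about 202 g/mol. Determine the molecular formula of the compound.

mol C = 10.16 g CO₂ ÷ 44.009 g/mol = 0.23086 mol
mol H = 2 × 0.2971 g H₂O ÷ 18.015 g/mol = 0.032984 mol
mass O = 3.334 − (2.7729 + 0.033247) = 0.52787 g → mol O = 0.52787 ÷ 15.999 = 0.032994 mol
Divide by the smallest (0.032984 mol): C 6.999, H 1.000, O 1.000
Empirical formula: C7HO
Empirical-formula mass = 101.08 g/mol; 202 ÷ 101.08 ≈ 2, so the molecular formula is C14H2O2.

C14H2O2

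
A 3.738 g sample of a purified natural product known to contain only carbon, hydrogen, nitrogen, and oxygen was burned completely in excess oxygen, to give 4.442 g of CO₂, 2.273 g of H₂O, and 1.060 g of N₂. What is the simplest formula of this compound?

C4H10N3O3

mol C = 4.442 g CO₂ ÷ 44.009 g/mol = 0.10093 mol
mol H = 2 × 2.273 g H₂O ÷ 18.015 g/mol = 0.25235 mol
mol N = 2 × 1.060 g N₂ ÷ 28.014 g/mol = 0.075676 mol
mass O = 3.738 − (1.2123 + 0.25436 + 1.0600) = 1.2113 g → mol O = 1.2113 ÷ 15.999 = 0.075712 mol
Divide by the smallest (0.075676 mol): C 1.334, H 3.335, N 1.000, O 1.000
Multiplying each by 3 gives whole numbers: C 4.00, H 10.00, N 3.00, O 3.00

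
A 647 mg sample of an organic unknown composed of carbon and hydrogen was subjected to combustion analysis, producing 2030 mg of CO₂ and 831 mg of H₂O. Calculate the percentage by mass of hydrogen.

mol C = 2.03 g CO₂ ÷ 44.009 g/mol = 0.04613 mol
mol H = 2 × 0.831 g H₂O ÷ 18.015 g/mol = 0.09226 mol
mass % H = 0.09299 g ÷ 0.647 g × 100%

14.4%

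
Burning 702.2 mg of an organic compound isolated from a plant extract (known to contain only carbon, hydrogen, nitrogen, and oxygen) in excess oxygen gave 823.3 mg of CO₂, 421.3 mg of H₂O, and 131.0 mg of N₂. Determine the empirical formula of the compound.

C2H5NO2

mol C = 0.8233 g CO₂ ÷ 44.009 g/mol = 0.018708 mol
mol H = 2 × 0.4213 g H₂O ÷ 18.015 g/mol = 0.046772 mol
mol N = 2 × 0.1310 g N₂ ÷ 28.014 g/mol = 0.0093525 mol
mass O = 0.7022 − (0.22470 + 0.047146 + 0.13100) = 0.29936 g → mol O = 0.29936 ÷ 15.999 = 0.018711 mol
Divide by the smallest (0.0093525 mol): C 2.000, H 5.001, N 1.000, O 2.001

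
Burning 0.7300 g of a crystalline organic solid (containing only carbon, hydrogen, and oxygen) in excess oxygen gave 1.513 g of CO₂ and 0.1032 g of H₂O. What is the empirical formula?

mol C = 1.513 g CO₂ ÷ 44.009 g/mol = 0.034379 mol
mol H = 2 × 0.1032 g H₂O ÷ 18.015 g/mol = 0.011457 mol
mass O = 0.7300 − (0.41293 + 0.011549) = 0.30552 g → mol O = 0.30552 ÷ 15.999 = 0.019096 mol
Divide by the smallest (0.011457 mol): C 3.001, H 1.000, O 1.667
Multiplying each by 3 gives whole numbers: C 9.00, H 3.00, O 5.00

C9H3O5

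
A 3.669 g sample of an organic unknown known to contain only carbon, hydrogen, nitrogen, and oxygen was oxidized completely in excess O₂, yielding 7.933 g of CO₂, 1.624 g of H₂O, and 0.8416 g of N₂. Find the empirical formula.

mol C = 7.933 g CO₂ ÷ 44.009 g/mol = 0.18026 mol
mol H = 2 × 1.624 g H₂O ÷ 18.015 g/mol = 0.18029 mol
mol N = 2 × 0.8416 g N₂ ÷ 28.014 g/mol = 0.060084 mol
mass O = 3.669 − (2.1651 + 0.18174 + 0.84160) = 0.48058 g → mol O = 0.48058 ÷ 15.999 = 0.030038 mol
Divide by the smallest (0.030038 mol): C 6.001, H 6.002, N 2.000, O 1.000

C6H6N2O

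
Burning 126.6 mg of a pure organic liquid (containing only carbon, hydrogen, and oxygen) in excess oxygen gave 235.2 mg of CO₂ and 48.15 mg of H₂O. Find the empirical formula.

mol C = 0.2352 g CO₂ ÷ 44.009 g/mol = 0.0053444 mol
mol H = 2 × 0.04815 g H₂O ÷ 18.015 g/mol = 0.0053455 mol
mass O = 0.1266 − (0.064191 + 0.0053883) = 0.057021 g → mol O = 0.057021 ÷ 15.999 = 0.0035640 mol
Divide by the smallest (0.0035640 mol): C 1.500, H 1.500, O 1.000
Multiplying each by 2 gives whole numbers: C 3.00, H 3.00, O 2.00

C3H3O2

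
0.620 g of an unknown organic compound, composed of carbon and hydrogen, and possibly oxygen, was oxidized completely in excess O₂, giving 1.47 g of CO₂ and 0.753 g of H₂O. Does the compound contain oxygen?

mol C = 1.47 g CO₂ ÷ 44.009 g/mol = 0.03340 mol
mol H = 2 × 0.753 g H₂O ÷ 18.015 g/mol = 0.08360 mol
C and H account for only 0.4855 g of the 0.620 g sample; the remaining 0.1345 g must be oxygen.

yes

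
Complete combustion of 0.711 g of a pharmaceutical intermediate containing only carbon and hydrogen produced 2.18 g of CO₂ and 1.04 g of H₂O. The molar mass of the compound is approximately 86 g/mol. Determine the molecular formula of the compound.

C6H14

mol C = 2.18 g CO₂ ÷ 44.009 g/mol = 0.04954 mol
mol H = 2 × 1.04 g H₂O ÷ 18.015 g/mol = 0.1155 mol
Divide by the smallest (0.04954 mol): C 1.000, H 2.331
Multiplying each by 3 gives whole numbers: C 3.00, H 6.99
Empirical formula: C3H7
Empirical-formula mass = 43.09 g/mol; 86 ÷ 43.09 ≈ 2, so the molecular formula is C6H14.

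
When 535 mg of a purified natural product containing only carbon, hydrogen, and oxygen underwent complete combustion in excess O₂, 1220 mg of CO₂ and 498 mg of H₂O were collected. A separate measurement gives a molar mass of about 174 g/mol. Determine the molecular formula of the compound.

C9H18O3

mol C = 1.22 g CO₂ ÷ 44.009 g/mol = 0.02772 mol
mol H = 2 × 0.498 g H₂O ÷ 18.015 g/mol = 0.05529 mol
mass O = 0.535 − (0.3330 + 0.05573) = 0.1463 g → mol O = 0.1463 ÷ 15.999 = 0.009145 mol
Divide by the smallest (0.009145 mol): C 3.031, H 6.046, O 1.000
Empirical formula: C3H6O
Empirical-formula mass = 58.08 g/mol; 174 ÷ 58.08 ≈ 3, so the molecular formula is C9H18O3.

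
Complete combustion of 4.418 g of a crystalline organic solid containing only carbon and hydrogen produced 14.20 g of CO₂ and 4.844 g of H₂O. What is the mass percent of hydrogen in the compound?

mol C = 14.20 g CO₂ ÷ 44.009 g/mol = 0.32266 mol
mol H = 2 × 4.844 g H₂O ÷ 18.015 g/mol = 0.53777 mol
mass % H = 0.54208 g ÷ 4.418 g × 100%

12.27%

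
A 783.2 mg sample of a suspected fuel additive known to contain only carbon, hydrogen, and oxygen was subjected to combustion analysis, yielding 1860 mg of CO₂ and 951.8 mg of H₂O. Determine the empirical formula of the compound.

mol C = 1.860 g CO₂ ÷ 44.009 g/mol = 0.042264 mol
mol H = 2 × 0.9518 g H₂O ÷ 18.015 g/mol = 0.10567 mol
mass O = 0.7832 − (0.50763 + 0.10651) = 0.16905 g → mol O = 0.16905 ÷ 15.999 = 0.010566 mol
Divide by the smallest (0.010566 mol): C 4.000, H 10.000, O 1.000

C4H10O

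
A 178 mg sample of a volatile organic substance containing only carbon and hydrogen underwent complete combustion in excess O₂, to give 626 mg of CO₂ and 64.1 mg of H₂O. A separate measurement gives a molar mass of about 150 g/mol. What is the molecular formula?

mol C = 0.626 g CO₂ ÷ 44.009 g/mol = 0.01422 mol
mol H = 2 × 0.0641 g H₂O ÷ 18.015 g/mol = 0.007116 mol
Divide by the smallest (0.007116 mol): C 1.999, H 1.000
Empirical formula: C2H
Empirical-formula mass = 25.03 g/mol; 150 ÷ 25.03 ≈ 6, so the molecular formula is C12H6.

C12H6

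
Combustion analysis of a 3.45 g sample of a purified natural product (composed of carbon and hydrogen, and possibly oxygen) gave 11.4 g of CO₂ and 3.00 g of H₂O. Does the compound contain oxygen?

mol C = 11.4 g CO₂ ÷ 44.009 g/mol = 0.2590 mol
mol H = 2 × 3.00 g H₂O ÷ 18.015 g/mol = 0.3331 mol
C and H together account for 3.447 g — essentially the entire 3.45 g sample — so the compound contains no oxygen.

no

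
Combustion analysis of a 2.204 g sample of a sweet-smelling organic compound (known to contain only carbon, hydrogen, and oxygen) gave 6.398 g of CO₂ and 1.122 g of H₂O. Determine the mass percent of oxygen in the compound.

mol C = 6.398 g CO₂ ÷ 44.009 g/mol = 0.14538 mol
mol H = 2 × 1.122 g H₂O ÷ 18.015 g/mol = 0.12456 mol
mass O = 2.204 − (1.7462 + 0.12556) = 0.33229 g → mol O = 0.33229 ÷ 15.999 = 0.020769 mol
mass % O = 0.33229 g ÷ 2.204 g × 100%

15.08%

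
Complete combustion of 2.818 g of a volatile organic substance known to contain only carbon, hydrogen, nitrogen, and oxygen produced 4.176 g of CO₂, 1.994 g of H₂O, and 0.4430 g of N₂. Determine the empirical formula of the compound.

C3H7NO2

mol C = 4.176 g CO₂ ÷ 44.009 g/mol = 0.094890 mol
mol H = 2 × 1.994 g H₂O ÷ 18.015 g/mol = 0.22137 mol
mol N = 2 × 0.4430 g N₂ ÷ 28.014 g/mol = 0.031627 mol
mass O = 2.818 − (1.1397 + 0.22314 + 0.44300) = 1.0121 g → mol O = 1.0121 ÷ 15.999 = 0.063263 mol
Divide by the smallest (0.031627 mol): C 3.000, H 6.999, N 1.000, O 2.000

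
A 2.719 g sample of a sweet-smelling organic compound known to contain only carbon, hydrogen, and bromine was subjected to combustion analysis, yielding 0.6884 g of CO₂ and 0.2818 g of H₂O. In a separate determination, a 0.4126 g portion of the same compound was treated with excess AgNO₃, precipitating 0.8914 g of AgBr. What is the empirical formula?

CH2Br2

mol C = 0.6884 g CO₂ ÷ 44.009 g/mol = 0.015642 mol
mol H = 2 × 0.2818 g H₂O ÷ 18.015 g/mol = 0.031285 mol
From the AgBr data: mol Br per gram of compound = (0.8914 ÷ 187.772) ÷ 0.4126 = 0.011506 mol/g, so in the 2.719 g combustion sample mol Br = 0.031284 mol
Divide by the smallest (0.015642 mol): C 1.000, H 2.000, Br 2.000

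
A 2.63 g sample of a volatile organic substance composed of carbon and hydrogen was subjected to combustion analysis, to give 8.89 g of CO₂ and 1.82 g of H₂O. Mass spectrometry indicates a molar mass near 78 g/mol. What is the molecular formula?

mol C = 8.89 g CO₂ ÷ 44.009 g/mol = 0.2020 mol
mol H = 2 × 1.82 g H₂O ÷ 18.015 g/mol = 0.2021 mol
Divide by the smallest (0.2020 mol): C 1.000, H 1.000
Empirical formula: CH
Empirical-formula mass = 13.02 g/mol; 78 ÷ 13.02 ≈ 6, so the molecular formula is C6H6.

C6H6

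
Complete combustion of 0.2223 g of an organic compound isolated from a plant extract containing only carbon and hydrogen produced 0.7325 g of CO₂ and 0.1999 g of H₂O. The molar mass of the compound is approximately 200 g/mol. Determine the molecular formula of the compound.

mol C = 0.7325 g CO₂ ÷ 44.009 g/mol = 0.016644 mol
mol H = 2 × 0.1999 g H₂O ÷ 18.015 g/mol = 0.022193 mol
Divide by the smallest (0.016644 mol): C 1.000, H 1.333
Multiplying each by 3 gives whole numbers: C 3.00, H 4.00
Empirical formula: C3H4
Empirical-formula mass = 40.06 g/mol; 200 ÷ 40.06 ≈ 5, so the molecular formula is C15H20.

C15H20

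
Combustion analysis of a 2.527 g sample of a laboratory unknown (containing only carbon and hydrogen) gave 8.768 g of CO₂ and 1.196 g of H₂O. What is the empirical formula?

C3H2

mol C = 8.768 g CO₂ ÷ 44.009 g/mol = 0.19923 mol
mol H = 2 × 1.196 g H₂O ÷ 18.015 g/mol = 0.13278 mol
Divide by the smallest (0.13278 mol): C 1.500, H 1.000
Multiplying each by 2 gives whole numbers: C 3.00, H 2.00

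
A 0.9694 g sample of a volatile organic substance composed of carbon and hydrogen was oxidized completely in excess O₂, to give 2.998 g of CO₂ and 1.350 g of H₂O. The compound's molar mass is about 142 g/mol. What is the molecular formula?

mol C = 2.998 g CO₂ ÷ 44.009 g/mol = 0.068122 mol
mol H = 2 × 1.350 g H₂O ÷ 18.015 g/mol = 0.14988 mol
Divide by the smallest (0.068122 mol): C 1.000, H 2.200
Multiplying each by 5 gives whole numbers: C 5.00, H 11.00
Empirical formula: C5H11
Empirical-formula mass = 71.14 g/mol; 142 ÷ 71.14 ≈ 2, so the molecular formula is C10H22.

C10H22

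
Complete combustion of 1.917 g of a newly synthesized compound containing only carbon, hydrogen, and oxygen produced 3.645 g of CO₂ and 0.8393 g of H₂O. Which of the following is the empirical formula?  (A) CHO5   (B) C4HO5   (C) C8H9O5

(C) C8H9O5

mol C = 3.645 g CO₂ ÷ 44.009 g/mol = 0.082824 mol
mol H = 2 × 0.8393 g H₂O ÷ 18.015 g/mol = 0.093178 mol
mass O = 1.917 − (0.99480 + 0.093923) = 0.82828 g → mol O = 0.82828 ÷ 15.999 = 0.051771 mol
Divide by the smallest (0.051771 mol): C 1.600, H 1.800, O 1.000
Multiplying each by 5 gives whole numbers: C 8.00, H 9.00, O 5.00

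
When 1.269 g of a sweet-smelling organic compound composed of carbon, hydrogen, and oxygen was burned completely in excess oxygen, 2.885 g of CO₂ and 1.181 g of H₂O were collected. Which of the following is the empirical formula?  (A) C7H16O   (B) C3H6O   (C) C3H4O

mol C = 2.885 g CO₂ ÷ 44.009 g/mol = 0.065555 mol
mol H = 2 × 1.181 g H₂O ÷ 18.015 g/mol = 0.13111 mol
mass O = 1.269 − (0.78738 + 0.13216) = 0.34946 g → mol O = 0.34946 ÷ 15.999 = 0.021843 mol
Divide by the smallest (0.021843 mol): C 3.001, H 6.003, O 1.000

(B) C3H6O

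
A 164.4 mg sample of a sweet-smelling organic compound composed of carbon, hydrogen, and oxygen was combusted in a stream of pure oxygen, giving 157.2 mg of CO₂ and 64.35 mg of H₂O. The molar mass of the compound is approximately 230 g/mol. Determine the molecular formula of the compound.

mol C = 0.1572 g CO₂ ÷ 44.009 g/mol = 0.0035720 mol
mol H = 2 × 0.06435 g H₂O ÷ 18.015 g/mol = 0.0071440 mol
mass O = 0.1644 − (0.042903 + 0.0072012) = 0.11430 g → mol O = 0.11430 ÷ 15.999 = 0.0071439 mol
Divide by the smallest (0.0035720 mol): C 1.000, H 2.000, O 2.000
Empirical formula: CH2O2
Empirical-formula mass = 46.02 g/mol; 230 ÷ 46.02 ≈ 5, so the molecular formula is C5H10O10.

C5H10O10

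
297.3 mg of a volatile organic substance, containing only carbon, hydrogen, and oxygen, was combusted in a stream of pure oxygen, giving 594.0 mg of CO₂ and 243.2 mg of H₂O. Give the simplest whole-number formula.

C2H4O

mol C = 0.5940 g CO₂ ÷ 44.009 g/mol = 0.013497 mol
mol H = 2 × 0.2432 g H₂O ÷ 18.015 g/mol = 0.027000 mol
mass O = 0.2973 − (0.16212 + 0.027216) = 0.10797 g → mol O = 0.10797 ÷ 15.999 = 0.0067485 mol
Divide by the smallest (0.0067485 mol): C 2.000, H 4.001, O 1.000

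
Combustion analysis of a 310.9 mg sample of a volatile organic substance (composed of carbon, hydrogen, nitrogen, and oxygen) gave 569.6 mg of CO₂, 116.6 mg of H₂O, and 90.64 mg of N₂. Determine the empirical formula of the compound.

C4H4N2O

mol C = 0.5696 g CO₂ ÷ 44.009 g/mol = 0.012943 mol
mol H = 2 × 0.1166 g H₂O ÷ 18.015 g/mol = 0.012945 mol
mol N = 2 × 0.09064 g N₂ ÷ 28.014 g/mol = 0.0064711 mol
mass O = 0.3109 − (0.15546 + 0.013048 + 0.090640) = 0.051756 g → mol O = 0.051756 ÷ 15.999 = 0.0032349 mol
Divide by the smallest (0.0032349 mol): C 4.001, H 4.002, N 2.000, O 1.000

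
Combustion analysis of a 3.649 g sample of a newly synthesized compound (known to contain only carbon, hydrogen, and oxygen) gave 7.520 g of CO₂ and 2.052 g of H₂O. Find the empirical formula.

C6H8O3

mol C = 7.520 g CO₂ ÷ 44.009 g/mol = 0.17087 mol
mol H = 2 × 2.052 g H₂O ÷ 18.015 g/mol = 0.22781 mol
mass O = 3.649 − (2.0524 + 0.22963) = 1.3670 g → mol O = 1.3670 ÷ 15.999 = 0.085443 mol
Divide by the smallest (0.085443 mol): C 2.000, H 2.666, O 1.000
Multiplying each by 3 gives whole numbers: C 6.00, H 8.00, O 3.00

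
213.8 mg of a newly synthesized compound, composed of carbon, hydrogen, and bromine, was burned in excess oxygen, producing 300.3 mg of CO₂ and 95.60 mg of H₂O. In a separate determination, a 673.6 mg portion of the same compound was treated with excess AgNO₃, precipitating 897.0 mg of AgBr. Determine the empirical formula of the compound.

mol C = 0.3003 g CO₂ ÷ 44.009 g/mol = 0.0068236 mol
mol H = 2 × 0.09560 g H₂O ÷ 18.015 g/mol = 0.010613 mol
From the AgBr data: mol Br per gram of compound = (0.8970 ÷ 187.772) ÷ 0.6736 = 0.0070918 mol/g, so in the 0.2138 g combustion sample mol Br = 0.0015162 mol
Divide by the smallest (0.0015162 mol): C 4.500, H 7.000, Br 1.000
Multiplying each by 2 gives whole numbers: C 9.00, H 14.00, Br 2.00

C9H14Br2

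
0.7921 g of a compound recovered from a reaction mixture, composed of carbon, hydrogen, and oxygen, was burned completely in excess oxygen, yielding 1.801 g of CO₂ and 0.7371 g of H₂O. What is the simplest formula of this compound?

mol C = 1.801 g CO₂ ÷ 44.009 g/mol = 0.040923 mol
mol H = 2 × 0.7371 g H₂O ÷ 18.015 g/mol = 0.081832 mol
mass O = 0.7921 − (0.49153 + 0.082486) = 0.21808 g → mol O = 0.21808 ÷ 15.999 = 0.013631 mol
Divide by the smallest (0.013631 mol): C 3.002, H 6.003, O 1.000

C3H6O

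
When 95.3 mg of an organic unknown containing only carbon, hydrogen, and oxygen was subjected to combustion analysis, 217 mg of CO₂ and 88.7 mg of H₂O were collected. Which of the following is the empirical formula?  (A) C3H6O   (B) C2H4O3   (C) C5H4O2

mol C = 0.217 g CO₂ ÷ 44.009 g/mol = 0.004931 mol
mol H = 2 × 0.0887 g H₂O ÷ 18.015 g/mol = 0.009847 mol
mass O = 0.0953 − (0.05922 + 0.009926) = 0.02615 g → mol O = 0.02615 ÷ 15.999 = 0.001634 mol
Divide by the smallest (0.001634 mol): C 3.017, H 6.025, O 1.000

(A) C3H6O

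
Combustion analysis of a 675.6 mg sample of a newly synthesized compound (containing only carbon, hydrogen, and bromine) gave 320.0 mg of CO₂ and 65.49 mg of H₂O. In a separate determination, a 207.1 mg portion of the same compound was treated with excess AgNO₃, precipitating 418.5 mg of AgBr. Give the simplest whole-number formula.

mol C = 0.3200 g CO₂ ÷ 44.009 g/mol = 0.0072712 mol
mol H = 2 × 0.06549 g H₂O ÷ 18.015 g/mol = 0.0072706 mol
From the AgBr data: mol Br per gram of compound = (0.4185 ÷ 187.772) ÷ 0.2071 = 0.010762 mol/g, so in the 0.6756 g combustion sample mol Br = 0.0072707 mol
Divide by the smallest (0.0072706 mol): C 1.000, H 1.000, Br 1.000

CHBr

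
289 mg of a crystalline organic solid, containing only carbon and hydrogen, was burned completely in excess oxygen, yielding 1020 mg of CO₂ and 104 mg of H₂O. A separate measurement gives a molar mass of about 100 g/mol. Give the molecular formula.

mol C = 1.02 g CO₂ ÷ 44.009 g/mol = 0.02318 mol
mol H = 2 × 0.104 g H₂O ÷ 18.015 g/mol = 0.01155 mol
Divide by the smallest (0.01155 mol): C 2.007, H 1.000
Empirical formula: C2H
Empirical-formula mass = 25.03 g/mol; 100 ÷ 25.03 ≈ 4, so the molecular formula is C8H4.

C8H4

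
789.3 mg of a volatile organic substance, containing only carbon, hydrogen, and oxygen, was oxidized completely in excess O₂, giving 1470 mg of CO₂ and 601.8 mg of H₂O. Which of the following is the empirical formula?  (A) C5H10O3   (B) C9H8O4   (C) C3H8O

(A) C5H10O3

mol C = 1.470 g CO₂ ÷ 44.009 g/mol = 0.033402 mol
mol H = 2 × 0.6018 g H₂O ÷ 18.015 g/mol = 0.066811 mol
mass O = 0.7893 − (0.40119 + 0.067345) = 0.32076 g → mol O = 0.32076 ÷ 15.999 = 0.020049 mol
Divide by the smallest (0.020049 mol): C 1.666, H 3.332, O 1.000
Multiplying each by 3 gives whole numbers: C 5.00, H 10.00, O 3.00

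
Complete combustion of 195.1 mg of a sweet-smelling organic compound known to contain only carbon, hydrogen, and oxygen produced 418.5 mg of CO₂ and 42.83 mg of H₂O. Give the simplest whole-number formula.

mol C = 0.4185 g CO₂ ÷ 44.009 g/mol = 0.0095094 mol
mol H = 2 × 0.04283 g H₂O ÷ 18.015 g/mol = 0.0047549 mol
mass O = 0.1951 − (0.11422 + 0.0047930) = 0.076089 g → mol O = 0.076089 ÷ 15.999 = 0.0047559 mol
Divide by the smallest (0.0047549 mol): C 2.000, H 1.000, O 1.000

C2HO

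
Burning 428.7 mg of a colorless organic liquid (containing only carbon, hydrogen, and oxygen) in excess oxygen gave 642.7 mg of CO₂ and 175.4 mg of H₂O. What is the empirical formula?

mol C = 0.6427 g CO₂ ÷ 44.009 g/mol = 0.014604 mol
mol H = 2 × 0.1754 g H₂O ÷ 18.015 g/mol = 0.019473 mol
mass O = 0.4287 − (0.17541 + 0.019628) = 0.23366 g → mol O = 0.23366 ÷ 15.999 = 0.014605 mol
Divide by the smallest (0.014604 mol): C 1.000, H 1.333, O 1.000
Multiplying each by 3 gives whole numbers: C 3.00, H 4.00, O 3.00

C3H4O3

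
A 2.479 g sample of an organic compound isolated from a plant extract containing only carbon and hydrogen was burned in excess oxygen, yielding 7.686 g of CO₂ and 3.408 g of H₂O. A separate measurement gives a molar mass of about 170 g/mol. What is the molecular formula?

mol C = 7.686 g CO₂ ÷ 44.009 g/mol = 0.17465 mol
mol H = 2 × 3.408 g H₂O ÷ 18.015 g/mol = 0.37835 mol
Divide by the smallest (0.17465 mol): C 1.000, H 2.166
Multiplying each by 6 gives whole numbers: C 6.00, H 13.00
Empirical formula: C6H13
Empirical-formula mass = 85.17 g/mol; 170 ÷ 85.17 ≈ 2, so the molecular formula is C12H26.

C12H26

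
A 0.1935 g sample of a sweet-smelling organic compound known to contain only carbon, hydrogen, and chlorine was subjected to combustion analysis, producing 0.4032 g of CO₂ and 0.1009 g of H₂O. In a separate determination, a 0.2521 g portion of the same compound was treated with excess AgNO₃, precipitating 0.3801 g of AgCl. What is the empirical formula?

mol C = 0.4032 g CO₂ ÷ 44.009 g/mol = 0.0091618 mol
mol H = 2 × 0.1009 g H₂O ÷ 18.015 g/mol = 0.011202 mol
From the AgCl data: mol Cl per gram of compound = (0.3801 ÷ 143.318) ÷ 0.2521 = 0.010520 mol/g, so in the 0.1935 g combustion sample mol Cl = 0.0020357 mol
Divide by the smallest (0.0020357 mol): C 4.501, H 5.503, Cl 1.000
Multiplying each by 2 gives whole numbers: C 9.00, H 11.01, Cl 2.00

C9H11Cl2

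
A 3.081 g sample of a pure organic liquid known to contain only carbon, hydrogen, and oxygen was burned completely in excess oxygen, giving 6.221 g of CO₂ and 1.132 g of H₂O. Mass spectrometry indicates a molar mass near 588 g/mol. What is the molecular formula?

mol C = 6.221 g CO₂ ÷ 44.009 g/mol = 0.14136 mol
mol H = 2 × 1.132 g H₂O ÷ 18.015 g/mol = 0.12567 mol
mass O = 3.081 − (1.6978 + 0.12668) = 1.2565 g → mol O = 1.2565 ÷ 15.999 = 0.078535 mol
Divide by the smallest (0.078535 mol): C 1.800, H 1.600, O 1.000
Multiplying each by 5 gives whole numbers: C 9.00, H 8.00, O 5.00
Empirical formula: C9H8O5
Empirical-formula mass = 196.16 g/mol; 588 ÷ 196.16 ≈ 3, so the molecular formula is C27H24O15.

C27H24O15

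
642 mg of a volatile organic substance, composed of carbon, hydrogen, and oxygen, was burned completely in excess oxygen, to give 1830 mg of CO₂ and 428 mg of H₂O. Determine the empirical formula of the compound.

mol C = 1.83 g CO₂ ÷ 44.009 g/mol = 0.04158 mol
mol H = 2 × 0.428 g H₂O ÷ 18.015 g/mol = 0.04752 mol
mass O = 0.642 − (0.4994 + 0.04790) = 0.09466 g → mol O = 0.09466 ÷ 15.999 = 0.005916 mol
Divide by the smallest (0.005916 mol): C 7.028, H 8.031, O 1.000

C7H8O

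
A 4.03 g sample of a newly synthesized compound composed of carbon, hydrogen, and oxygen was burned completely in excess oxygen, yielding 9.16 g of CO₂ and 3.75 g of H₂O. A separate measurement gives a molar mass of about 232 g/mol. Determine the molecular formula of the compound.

mol C = 9.16 g CO₂ ÷ 44.009 g/mol = 0.2081 mol
mol H = 2 × 3.75 g H₂O ÷ 18.015 g/mol = 0.4163 mol
mass O = 4.03 − (2.500 + 0.4197) = 1.110 g → mol O = 1.110 ÷ 15.999 = 0.06940 mol
Divide by the smallest (0.06940 mol): C 2.999, H 5.999, O 1.000
Empirical formula: C3H6O
Empirical-formula mass = 58.08 g/mol; 232 ÷ 58.08 ≈ 4, so the molecular formula is C12H24O4.

C12H24O4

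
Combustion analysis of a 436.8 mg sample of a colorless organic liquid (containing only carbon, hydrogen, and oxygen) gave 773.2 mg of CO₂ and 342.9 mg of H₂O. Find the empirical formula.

mol C = 0.7732 g CO₂ ÷ 44.009 g/mol = 0.017569 mol
mol H = 2 × 0.3429 g H₂O ÷ 18.015 g/mol = 0.038068 mol
mass O = 0.4368 − (0.21102 + 0.038373) = 0.18740 g → mol O = 0.18740 ÷ 15.999 = 0.011714 mol
Divide by the smallest (0.011714 mol): C 1.500, H 3.250, O 1.000
Multiplying each by 4 gives whole numbers: C 6.00, H 13.00, O 4.00

C6H13O4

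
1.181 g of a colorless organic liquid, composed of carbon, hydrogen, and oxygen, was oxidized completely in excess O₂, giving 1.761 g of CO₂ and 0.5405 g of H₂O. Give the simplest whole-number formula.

mol C = 1.761 g CO₂ ÷ 44.009 g/mol = 0.040015 mol
mol H = 2 × 0.5405 g H₂O ÷ 18.015 g/mol = 0.060006 mol
mass O = 1.181 − (0.48061 + 0.060486) = 0.63990 g → mol O = 0.63990 ÷ 15.999 = 0.039996 mol
Divide by the smallest (0.039996 mol): C 1.000, H 1.500, O 1.000
Multiplying each by 2 gives whole numbers: C 2.00, H 3.00, O 2.00

C2H3O2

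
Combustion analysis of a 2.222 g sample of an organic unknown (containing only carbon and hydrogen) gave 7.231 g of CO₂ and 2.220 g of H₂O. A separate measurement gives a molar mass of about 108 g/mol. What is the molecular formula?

C8H12

mol C = 7.231 g CO₂ ÷ 44.009 g/mol = 0.16431 mol
mol H = 2 × 2.220 g H₂O ÷ 18.015 g/mol = 0.24646 mol
Divide by the smallest (0.16431 mol): C 1.000, H 1.500
Multiplying each by 2 gives whole numbers: C 2.00, H 3.00
Empirical formula: C2H3
Empirical-formula mass = 27.05 g/mol; 108 ÷ 27.05 ≈ 4, so the molecular formula is C8H12.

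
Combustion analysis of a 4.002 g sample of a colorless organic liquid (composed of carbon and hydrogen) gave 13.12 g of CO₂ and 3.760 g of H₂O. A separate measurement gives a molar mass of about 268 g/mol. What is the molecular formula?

C20H28

mol C = 13.12 g CO₂ ÷ 44.009 g/mol = 0.29812 mol
mol H = 2 × 3.760 g H₂O ÷ 18.015 g/mol = 0.41743 mol
Divide by the smallest (0.29812 mol): C 1.000, H 1.400
Multiplying each by 5 gives whole numbers: C 5.00, H 7.00
Empirical formula: C5H7
Empirical-formula mass = 67.11 g/mol; 268 ÷ 67.11 ≈ 4, so the molecular formula is C20H28.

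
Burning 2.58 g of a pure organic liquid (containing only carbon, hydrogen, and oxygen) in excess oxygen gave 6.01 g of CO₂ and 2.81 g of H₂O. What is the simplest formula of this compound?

C7H16O2

mol C = 6.01 g CO₂ ÷ 44.009 g/mol = 0.1366 mol
mol H = 2 × 2.81 g H₂O ÷ 18.015 g/mol = 0.3120 mol
mass O = 2.58 − (1.640 + 0.3145) = 0.6253 g → mol O = 0.6253 ÷ 15.999 = 0.03908 mol
Divide by the smallest (0.03908 mol): C 3.494, H 7.982, O 1.000
Multiplying each by 2 gives whole numbers: C 6.99, H 15.96, O 2.00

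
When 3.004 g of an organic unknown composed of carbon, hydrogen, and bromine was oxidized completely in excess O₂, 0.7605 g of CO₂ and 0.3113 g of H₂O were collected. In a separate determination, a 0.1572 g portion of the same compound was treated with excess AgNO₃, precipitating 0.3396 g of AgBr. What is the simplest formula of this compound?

mol C = 0.7605 g CO₂ ÷ 44.009 g/mol = 0.017281 mol
mol H = 2 × 0.3113 g H₂O ÷ 18.015 g/mol = 0.034560 mol
From the AgBr data: mol Br per gram of compound = (0.3396 ÷ 187.772) ÷ 0.1572 = 0.011505 mol/g, so in the 3.004 g combustion sample mol Br = 0.034561 mol
Divide by the smallest (0.017281 mol): C 1.000, H 2.000, Br 2.000

CH2Br2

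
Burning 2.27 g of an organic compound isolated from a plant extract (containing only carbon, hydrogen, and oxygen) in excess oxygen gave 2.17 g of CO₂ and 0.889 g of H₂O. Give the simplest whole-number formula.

mol C = 2.17 g CO₂ ÷ 44.009 g/mol = 0.04931 mol
mol H = 2 × 0.889 g H₂O ÷ 18.015 g/mol = 0.09870 mol
mass O = 2.27 − (0.5922 + 0.09949) = 1.578 g → mol O = 1.578 ÷ 15.999 = 0.09865 mol
Divide by the smallest (0.04931 mol): C 1.000, H 2.002, O 2.001

CH2O2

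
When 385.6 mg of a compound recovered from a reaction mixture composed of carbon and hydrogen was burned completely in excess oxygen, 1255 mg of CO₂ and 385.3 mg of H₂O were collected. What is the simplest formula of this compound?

C2H3

mol C = 1.255 g CO₂ ÷ 44.009 g/mol = 0.028517 mol
mol H = 2 × 0.3853 g H₂O ÷ 18.015 g/mol = 0.042775 mol
Divide by the smallest (0.028517 mol): C 1.000, H 1.500
Multiplying each by 2 gives whole numbers: C 2.00, H 3.00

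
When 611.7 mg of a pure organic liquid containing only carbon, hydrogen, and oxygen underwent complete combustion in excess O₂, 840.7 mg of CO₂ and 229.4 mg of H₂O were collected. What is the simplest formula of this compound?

C6H8O7

mol C = 0.8407 g CO₂ ÷ 44.009 g/mol = 0.019103 mol
mol H = 2 × 0.2294 g H₂O ÷ 18.015 g/mol = 0.025468 mol
mass O = 0.6117 − (0.22945 + 0.025671) = 0.35658 g → mol O = 0.35658 ÷ 15.999 = 0.022288 mol
Divide by the smallest (0.019103 mol): C 1.000, H 1.333, O 1.167
Multiplying each by 6 gives whole numbers: C 6.00, H 8.00, O 7.00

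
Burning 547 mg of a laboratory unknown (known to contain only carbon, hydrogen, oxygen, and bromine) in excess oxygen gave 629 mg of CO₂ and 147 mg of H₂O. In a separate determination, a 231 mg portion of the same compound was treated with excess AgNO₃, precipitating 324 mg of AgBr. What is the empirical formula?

mol C = 0.629 g CO₂ ÷ 44.009 g/mol = 0.01429 mol
mol H = 2 × 0.147 g H₂O ÷ 18.015 g/mol = 0.01632 mol
From the AgBr data: mol Br per gram of compound = (0.324 ÷ 187.772) ÷ 0.231 = 0.007470 mol/g, so in the 0.547 g combustion sample mol Br = 0.004086 mol
mass O = 0.547 − (0.1717 + 0.01645 + 0.3265) = 0.03240 g → mol O = 0.03240 ÷ 15.999 = 0.002025 mol
Divide by the smallest (0.002025 mol): C 7.057, H 8.058, Br 2.018, O 1.000

C7H8Br2O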